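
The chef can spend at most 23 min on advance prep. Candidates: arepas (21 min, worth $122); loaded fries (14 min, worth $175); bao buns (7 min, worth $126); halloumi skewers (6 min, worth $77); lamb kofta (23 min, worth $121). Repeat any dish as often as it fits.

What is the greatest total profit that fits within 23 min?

378

Density check — bao buns 18.00, halloumi skewers 12.83, loaded fries 12.50, arepas 5.81 are the best per min.
Taking 3×bao buns: 21 min used, 378 in profit.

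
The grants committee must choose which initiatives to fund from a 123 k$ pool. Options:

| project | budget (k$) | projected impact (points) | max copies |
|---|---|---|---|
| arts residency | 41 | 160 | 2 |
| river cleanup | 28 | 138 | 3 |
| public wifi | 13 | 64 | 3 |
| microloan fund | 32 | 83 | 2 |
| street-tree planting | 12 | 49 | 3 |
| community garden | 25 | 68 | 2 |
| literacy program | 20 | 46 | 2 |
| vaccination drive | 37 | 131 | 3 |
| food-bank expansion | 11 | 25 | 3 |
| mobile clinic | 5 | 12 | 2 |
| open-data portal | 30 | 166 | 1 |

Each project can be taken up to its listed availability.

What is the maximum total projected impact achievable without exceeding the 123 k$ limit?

606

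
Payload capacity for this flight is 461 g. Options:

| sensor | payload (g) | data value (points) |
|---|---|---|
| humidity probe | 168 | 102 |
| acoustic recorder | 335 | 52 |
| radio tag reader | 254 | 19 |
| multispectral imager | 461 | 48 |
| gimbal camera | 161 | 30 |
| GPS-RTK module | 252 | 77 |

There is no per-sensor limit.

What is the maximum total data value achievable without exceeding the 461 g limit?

Best packing: 2×humidity probe — 336 g, 204 total.
That's the maximum — no swap from here does better than 204.

204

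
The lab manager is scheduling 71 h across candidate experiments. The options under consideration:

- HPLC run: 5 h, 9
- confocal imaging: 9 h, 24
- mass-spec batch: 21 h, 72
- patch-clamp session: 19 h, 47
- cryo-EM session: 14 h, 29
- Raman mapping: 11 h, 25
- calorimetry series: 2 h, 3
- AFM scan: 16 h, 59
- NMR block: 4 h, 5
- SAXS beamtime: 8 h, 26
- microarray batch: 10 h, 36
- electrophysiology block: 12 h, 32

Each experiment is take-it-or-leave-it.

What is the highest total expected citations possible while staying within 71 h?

230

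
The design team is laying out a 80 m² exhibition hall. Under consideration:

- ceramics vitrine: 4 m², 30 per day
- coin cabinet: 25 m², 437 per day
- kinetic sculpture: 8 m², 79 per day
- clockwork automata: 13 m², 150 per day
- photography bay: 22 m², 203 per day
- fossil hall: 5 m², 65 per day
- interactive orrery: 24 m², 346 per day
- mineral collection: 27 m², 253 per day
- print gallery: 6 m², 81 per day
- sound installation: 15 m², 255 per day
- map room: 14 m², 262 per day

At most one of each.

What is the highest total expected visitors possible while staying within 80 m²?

1300

By expected visitors per m²: map room 18.71, coin cabinet 17.48, sound installation 17.00 lead.
Coin cabinet + interactive orrery + sound installation + map room uses 78 of the 80 m² and totals 1300.
Runner-up coin cabinet + clockwork automata + fossil hall + print gallery + sound installation + map room tops out at 1250.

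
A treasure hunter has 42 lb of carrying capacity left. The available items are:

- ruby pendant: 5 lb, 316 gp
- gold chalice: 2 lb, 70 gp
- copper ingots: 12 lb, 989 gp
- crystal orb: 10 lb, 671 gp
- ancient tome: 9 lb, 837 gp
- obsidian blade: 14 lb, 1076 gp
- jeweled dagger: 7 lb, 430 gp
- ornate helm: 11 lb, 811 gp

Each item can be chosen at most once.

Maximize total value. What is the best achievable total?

A density-first pass picks ruby pendant + gold chalice + copper ingots + ancient tome + obsidian blade — 3288 at 42 lb.
Replace ruby pendant and gold chalice with jeweled dagger: the trade gains 44 net, giving 3332 at 42 lb.
Runner-up copper ingots + crystal orb + ancient tome + ornate helm tops out at 3308.

3332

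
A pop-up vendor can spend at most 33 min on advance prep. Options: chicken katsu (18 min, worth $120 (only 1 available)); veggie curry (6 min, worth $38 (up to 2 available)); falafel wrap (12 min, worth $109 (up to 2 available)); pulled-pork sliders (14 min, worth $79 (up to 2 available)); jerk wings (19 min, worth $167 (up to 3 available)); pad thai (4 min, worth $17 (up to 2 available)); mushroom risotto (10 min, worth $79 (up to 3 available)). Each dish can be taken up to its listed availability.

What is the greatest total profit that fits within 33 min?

Density check — falafel wrap 9.08, jerk wings 8.79, mushroom risotto 7.90 are the best per min.
The ratio heuristic lands on veggie curry + 2×falafel wrap (256) but leaves 3 min idle.
Replace veggie curry and falafel wrap with jerk wings: the trade gains 20 net, giving 276 at 31 min.

276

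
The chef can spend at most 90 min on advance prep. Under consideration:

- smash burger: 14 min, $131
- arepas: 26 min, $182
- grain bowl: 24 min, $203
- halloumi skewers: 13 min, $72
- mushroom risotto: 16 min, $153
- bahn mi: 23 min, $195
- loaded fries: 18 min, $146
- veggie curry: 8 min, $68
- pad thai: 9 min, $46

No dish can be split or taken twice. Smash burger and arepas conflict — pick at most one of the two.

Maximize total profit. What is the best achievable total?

765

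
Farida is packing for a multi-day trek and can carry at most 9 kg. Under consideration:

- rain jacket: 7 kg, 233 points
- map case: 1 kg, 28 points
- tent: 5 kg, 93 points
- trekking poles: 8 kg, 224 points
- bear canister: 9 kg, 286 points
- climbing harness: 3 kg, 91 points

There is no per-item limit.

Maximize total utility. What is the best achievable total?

289

Rain jacket + 2×map case uses 9 of the 9 kg and totals 289.
Every other selection either busts 9 kg or fails to beat 289.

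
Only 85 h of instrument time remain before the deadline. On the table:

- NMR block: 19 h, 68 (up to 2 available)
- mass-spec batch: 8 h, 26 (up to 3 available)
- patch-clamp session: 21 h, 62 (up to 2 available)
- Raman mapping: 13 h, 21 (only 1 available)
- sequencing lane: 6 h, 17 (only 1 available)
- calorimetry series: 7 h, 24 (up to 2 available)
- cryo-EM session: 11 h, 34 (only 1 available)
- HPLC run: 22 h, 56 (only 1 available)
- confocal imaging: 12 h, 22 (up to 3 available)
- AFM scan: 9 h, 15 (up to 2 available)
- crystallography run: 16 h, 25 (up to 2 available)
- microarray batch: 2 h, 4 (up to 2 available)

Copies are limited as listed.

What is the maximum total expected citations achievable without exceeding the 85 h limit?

A density-first pass picks 2×NMR block + 3×mass-spec batch + sequencing lane + 2×calorimetry series + microarray batch — 283 at 84 h.
The 10 h tied up in mass-spec batch and microarray batch is better spent on cryo-EM session — total rises to 287 (85 h).

287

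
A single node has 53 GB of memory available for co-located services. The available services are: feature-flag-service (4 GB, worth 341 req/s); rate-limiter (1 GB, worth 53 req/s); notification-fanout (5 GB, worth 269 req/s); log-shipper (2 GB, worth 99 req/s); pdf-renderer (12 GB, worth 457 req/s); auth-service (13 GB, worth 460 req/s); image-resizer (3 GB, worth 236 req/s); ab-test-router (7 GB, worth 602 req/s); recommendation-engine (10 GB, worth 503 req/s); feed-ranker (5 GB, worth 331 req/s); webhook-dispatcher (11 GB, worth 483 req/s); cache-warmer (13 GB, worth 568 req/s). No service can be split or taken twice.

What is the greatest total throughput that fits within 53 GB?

3064

Greedy by ratio would take feature-flag-service + rate-limiter + notification-fanout + log-shipper + image-resizer + ab-test-router + recommendation-engine + feed-ranker + webhook-dispatcher: 48 GB used, total 2917.
The 8 GB tied up in rate-limiter and notification-fanout and log-shipper is better spent on cache-warmer — total rises to 3064 (53 GB).
Runner-up feature-flag-service + rate-limiter + pdf-renderer + image-resizer + ab-test-router + recommendation-engine + feed-ranker + webhook-dispatcher tops out at 3006.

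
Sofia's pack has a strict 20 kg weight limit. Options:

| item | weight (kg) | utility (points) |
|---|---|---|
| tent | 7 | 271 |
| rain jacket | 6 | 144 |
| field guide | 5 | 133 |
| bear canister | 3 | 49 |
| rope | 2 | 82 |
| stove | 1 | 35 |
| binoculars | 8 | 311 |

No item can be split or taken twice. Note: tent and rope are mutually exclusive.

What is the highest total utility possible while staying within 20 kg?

Best packing: tent + field guide + binoculars — 20 kg, 715 total.
An exhaustive check of the 128 subsets confirms 715.

715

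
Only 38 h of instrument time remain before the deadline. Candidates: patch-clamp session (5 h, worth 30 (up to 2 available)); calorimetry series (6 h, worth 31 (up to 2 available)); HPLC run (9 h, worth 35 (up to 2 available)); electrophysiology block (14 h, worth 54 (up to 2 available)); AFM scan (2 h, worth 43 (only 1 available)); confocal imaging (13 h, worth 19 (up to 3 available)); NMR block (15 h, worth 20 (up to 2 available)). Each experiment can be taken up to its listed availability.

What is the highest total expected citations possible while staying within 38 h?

219

A density-first pass picks 2×patch-clamp session + 2×calorimetry series + HPLC run + AFM scan — 200 at 33 h.
The 9 h tied up in HPLC run is better spent on electrophysiology block — total rises to 219 (38 h).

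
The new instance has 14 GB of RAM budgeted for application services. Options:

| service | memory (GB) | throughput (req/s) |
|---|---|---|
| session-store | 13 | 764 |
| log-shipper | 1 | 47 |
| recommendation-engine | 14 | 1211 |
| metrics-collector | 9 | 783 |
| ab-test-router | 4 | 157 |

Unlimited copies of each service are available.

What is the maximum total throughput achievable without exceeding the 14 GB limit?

1211

Density check — metrics-collector 87.00, recommendation-engine 86.50, session-store 58.77, log-shipper 47.00 are the best per GB.
Taking the top-ratio services first gives 5×log-shipper + metrics-collector for 1018 (14 GB).
Dropping 5×log-shipper and metrics-collector frees 14 GB; slotting in recommendation-engine (14 GB) lifts the total to 1211 at 14 GB.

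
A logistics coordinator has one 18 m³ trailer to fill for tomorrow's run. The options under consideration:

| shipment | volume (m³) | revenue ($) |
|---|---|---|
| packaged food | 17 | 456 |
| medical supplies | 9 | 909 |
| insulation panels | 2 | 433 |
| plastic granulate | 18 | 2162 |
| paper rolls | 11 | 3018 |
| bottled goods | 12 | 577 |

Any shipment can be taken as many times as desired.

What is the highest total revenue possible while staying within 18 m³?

4317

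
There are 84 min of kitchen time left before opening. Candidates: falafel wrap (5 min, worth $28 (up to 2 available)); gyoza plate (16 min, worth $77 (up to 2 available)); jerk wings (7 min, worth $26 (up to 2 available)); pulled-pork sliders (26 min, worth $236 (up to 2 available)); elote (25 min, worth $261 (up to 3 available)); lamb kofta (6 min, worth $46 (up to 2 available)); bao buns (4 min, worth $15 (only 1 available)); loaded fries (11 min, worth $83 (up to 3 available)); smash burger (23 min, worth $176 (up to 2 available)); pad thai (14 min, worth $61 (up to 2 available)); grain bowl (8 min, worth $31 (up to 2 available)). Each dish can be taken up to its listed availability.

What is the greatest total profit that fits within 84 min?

Ranking by ratio (profit/min): elote 10.44, pulled-pork sliders 9.08, lamb kofta 7.67.
Taking 3×elote + lamb kofta: 81 min used, 829 in profit.
Nothing else within 84 min beats 829.

829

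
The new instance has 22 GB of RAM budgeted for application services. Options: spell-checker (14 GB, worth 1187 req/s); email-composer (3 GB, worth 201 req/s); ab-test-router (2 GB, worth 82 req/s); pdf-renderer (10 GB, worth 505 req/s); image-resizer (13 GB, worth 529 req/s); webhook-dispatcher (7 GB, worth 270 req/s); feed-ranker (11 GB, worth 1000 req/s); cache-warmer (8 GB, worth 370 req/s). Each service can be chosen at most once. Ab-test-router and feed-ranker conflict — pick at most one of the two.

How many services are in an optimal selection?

The maximum throughput within 22 GB is 1571.
email-composer + feed-ranker + cache-warmer hits 1571 at 22 GB.
Any selection reaching 1571 contains exactly 3 services.

3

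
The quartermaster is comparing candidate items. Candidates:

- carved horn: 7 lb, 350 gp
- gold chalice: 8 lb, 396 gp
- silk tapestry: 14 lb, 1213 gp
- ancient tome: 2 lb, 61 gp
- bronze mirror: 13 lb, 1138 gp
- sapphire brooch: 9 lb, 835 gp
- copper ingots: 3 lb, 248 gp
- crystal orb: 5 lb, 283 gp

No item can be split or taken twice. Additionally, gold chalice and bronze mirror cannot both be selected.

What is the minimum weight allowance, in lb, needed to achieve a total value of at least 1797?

Need the lightest bundle worth ≥ 1797.
Taking bronze mirror + sapphire brooch gives 1973 (≥ 1797) for 22 lb.
Below 22 lb the best achievable stays under 1797.

22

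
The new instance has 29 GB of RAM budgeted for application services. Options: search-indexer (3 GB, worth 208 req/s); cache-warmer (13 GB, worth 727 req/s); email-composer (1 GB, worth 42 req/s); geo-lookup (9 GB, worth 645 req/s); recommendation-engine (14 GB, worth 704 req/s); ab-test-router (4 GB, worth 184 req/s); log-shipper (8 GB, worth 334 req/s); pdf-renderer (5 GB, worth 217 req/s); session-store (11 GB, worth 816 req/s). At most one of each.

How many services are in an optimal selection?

The maximum throughput within 29 GB is 1928.
One optimal bundle: search-indexer + email-composer + geo-lookup + pdf-renderer + session-store (29 GB).
Any selection reaching 1928 contains exactly 5 services.

5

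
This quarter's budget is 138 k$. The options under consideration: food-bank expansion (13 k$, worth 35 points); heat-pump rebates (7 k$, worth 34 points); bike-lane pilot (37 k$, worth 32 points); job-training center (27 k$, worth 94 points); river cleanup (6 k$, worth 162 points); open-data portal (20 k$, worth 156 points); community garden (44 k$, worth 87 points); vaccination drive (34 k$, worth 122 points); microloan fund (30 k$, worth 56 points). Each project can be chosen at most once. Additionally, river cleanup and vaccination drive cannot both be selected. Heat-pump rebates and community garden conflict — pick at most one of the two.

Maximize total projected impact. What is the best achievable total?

555

Job-training center + river cleanup + open-data portal + community garden + microloan fund uses 127 of the 138 k$ and totals 555.
Runner-up food-bank expansion + heat-pump rebates + job-training center + river cleanup + open-data portal + microloan fund tops out at 537.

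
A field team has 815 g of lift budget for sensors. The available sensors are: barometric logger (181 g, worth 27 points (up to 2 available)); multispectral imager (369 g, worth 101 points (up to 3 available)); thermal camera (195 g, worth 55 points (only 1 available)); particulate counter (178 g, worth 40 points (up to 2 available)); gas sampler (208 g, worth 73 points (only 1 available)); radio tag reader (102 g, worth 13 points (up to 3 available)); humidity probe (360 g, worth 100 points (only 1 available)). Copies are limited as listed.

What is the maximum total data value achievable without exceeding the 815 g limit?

Ranking by ratio (data value/g): gas sampler 0.35, thermal camera 0.28, humidity probe 0.28.
Filling by ratio: thermal camera + gas sampler + humidity probe for 228, with 52 g left unused.
Replace humidity probe with multispectral imager: the trade gains 1 net, giving 229 at 772 g.
That's the maximum — no swap from here does better than 229.

229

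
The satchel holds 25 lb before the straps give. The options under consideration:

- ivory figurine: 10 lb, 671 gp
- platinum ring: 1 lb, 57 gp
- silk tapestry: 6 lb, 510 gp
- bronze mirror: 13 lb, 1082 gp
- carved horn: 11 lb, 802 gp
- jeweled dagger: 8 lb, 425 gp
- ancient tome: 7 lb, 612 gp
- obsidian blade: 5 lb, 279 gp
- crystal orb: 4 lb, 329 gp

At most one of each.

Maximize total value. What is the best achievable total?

By value per lb: ancient tome 87.43, silk tapestry 85.00, bronze mirror 83.23, crystal orb 82.25 lead.
The ratio heuristic lands on platinum ring + silk tapestry + ancient tome + obsidian blade + crystal orb (1787) but leaves 2 lb idle.
The 11 lb tied up in silk tapestry and obsidian blade is better spent on bronze mirror — total rises to 2080 (25 lb).
Nothing else within 25 lb beats 2080.

2080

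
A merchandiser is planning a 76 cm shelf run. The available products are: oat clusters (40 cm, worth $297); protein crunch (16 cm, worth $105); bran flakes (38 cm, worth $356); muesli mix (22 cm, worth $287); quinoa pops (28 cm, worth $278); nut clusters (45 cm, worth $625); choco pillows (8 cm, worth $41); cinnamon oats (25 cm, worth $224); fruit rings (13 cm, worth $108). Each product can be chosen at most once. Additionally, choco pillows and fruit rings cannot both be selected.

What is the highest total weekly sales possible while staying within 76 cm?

953

Muesli mix + nut clusters + choco pillows uses 75 of the 76 cm and totals 953.
The closest alternative, muesli mix + nut clusters, reaches only 912.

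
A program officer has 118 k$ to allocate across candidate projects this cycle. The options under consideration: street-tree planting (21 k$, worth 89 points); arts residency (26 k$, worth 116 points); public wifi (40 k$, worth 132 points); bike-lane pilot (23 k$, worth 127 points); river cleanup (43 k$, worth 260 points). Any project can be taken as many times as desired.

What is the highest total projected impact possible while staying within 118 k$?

647

Density check — river cleanup 6.05, bike-lane pilot 5.52, arts residency 4.46 are the best per k$.
Bike-lane pilot + 2×river cleanup uses 109 of the 118 k$ and totals 647.
Every other selection either busts 118 k$ or fails to beat 647.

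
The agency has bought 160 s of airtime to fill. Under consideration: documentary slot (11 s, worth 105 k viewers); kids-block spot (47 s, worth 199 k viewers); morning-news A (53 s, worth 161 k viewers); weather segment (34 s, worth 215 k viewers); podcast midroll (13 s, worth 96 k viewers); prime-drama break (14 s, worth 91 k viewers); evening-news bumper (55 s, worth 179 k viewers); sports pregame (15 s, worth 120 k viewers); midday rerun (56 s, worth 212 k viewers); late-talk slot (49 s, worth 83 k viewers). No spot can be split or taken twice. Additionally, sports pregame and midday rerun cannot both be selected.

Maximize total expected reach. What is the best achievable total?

826

Taking documentary slot + kids-block spot + weather segment + podcast midroll + prime-drama break + sports pregame: 134 s used, 826 in expected reach.
Runner-up documentary slot + weather segment + podcast midroll + prime-drama break + evening-news bumper + sports pregame tops out at 806.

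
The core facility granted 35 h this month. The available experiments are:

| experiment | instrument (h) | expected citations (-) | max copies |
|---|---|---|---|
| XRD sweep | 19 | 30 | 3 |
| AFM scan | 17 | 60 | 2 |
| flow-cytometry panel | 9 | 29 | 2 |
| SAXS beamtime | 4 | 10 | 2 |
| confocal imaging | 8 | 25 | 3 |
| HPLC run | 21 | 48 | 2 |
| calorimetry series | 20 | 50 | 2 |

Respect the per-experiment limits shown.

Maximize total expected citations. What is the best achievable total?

2×AFM scan uses 34 of the 35 h and totals 120.
Nothing else within 35 h beats 120.

120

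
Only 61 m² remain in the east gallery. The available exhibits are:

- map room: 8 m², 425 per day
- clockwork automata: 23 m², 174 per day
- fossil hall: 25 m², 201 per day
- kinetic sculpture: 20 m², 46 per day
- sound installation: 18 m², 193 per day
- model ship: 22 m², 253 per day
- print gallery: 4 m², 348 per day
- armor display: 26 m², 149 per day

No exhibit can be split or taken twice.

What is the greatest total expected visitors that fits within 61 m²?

1227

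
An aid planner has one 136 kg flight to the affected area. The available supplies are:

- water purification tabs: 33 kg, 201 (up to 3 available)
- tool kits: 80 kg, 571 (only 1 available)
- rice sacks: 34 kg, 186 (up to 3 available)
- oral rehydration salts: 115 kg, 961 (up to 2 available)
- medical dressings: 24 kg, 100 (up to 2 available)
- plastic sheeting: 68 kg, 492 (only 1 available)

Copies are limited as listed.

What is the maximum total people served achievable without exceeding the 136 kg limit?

Density check — oral rehydration salts 8.36, plastic sheeting 7.24, tool kits 7.14 are the best per kg.
The ratio ordering already packs tightly: oral rehydration salts, 115 kg, 961.

961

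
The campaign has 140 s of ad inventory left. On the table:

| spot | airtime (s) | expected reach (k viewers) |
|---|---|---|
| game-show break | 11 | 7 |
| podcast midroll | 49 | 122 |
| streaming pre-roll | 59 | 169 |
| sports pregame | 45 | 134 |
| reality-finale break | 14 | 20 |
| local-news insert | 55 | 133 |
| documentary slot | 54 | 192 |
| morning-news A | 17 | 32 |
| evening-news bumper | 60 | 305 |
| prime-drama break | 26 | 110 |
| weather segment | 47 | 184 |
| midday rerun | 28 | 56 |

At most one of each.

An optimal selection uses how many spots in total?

3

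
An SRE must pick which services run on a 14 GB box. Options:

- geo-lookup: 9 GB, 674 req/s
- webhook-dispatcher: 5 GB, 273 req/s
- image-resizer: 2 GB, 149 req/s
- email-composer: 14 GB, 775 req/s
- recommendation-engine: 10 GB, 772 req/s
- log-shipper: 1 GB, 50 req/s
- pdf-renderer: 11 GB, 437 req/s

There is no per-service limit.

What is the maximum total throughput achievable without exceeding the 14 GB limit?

By throughput per GB: recommendation-engine 77.20, geo-lookup 74.89, image-resizer 74.50 lead.
Best packing: 2×image-resizer + recommendation-engine — 14 GB, 1070 total.
Nothing else within 14 GB beats 1070.

1070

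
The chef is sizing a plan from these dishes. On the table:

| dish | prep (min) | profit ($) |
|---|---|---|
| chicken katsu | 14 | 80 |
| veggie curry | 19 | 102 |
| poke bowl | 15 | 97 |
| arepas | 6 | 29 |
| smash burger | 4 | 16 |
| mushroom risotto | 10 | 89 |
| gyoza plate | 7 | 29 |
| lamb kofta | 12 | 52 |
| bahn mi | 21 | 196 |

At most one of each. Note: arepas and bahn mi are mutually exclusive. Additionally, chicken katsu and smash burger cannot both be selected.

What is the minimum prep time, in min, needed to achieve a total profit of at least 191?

Look for the lowest-prep combination reaching 191.
bahn mi reaches 196 using 21 min.
Any bundle with less than 21 min falls short of 191.

21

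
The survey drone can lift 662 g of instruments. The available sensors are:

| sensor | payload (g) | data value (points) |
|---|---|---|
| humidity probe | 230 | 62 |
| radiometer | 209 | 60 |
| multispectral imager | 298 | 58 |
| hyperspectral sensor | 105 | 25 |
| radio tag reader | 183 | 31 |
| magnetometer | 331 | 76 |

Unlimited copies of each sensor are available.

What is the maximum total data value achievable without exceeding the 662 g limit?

Density check — radiometer 0.29, humidity probe 0.27, hyperspectral sensor 0.24, magnetometer 0.23 are the best per g.
Filling by ratio: 3×radiometer for 180, with 35 g left unused.
Dropping radiometer frees 209 g; slotting in humidity probe (230 g) lifts the total to 182 at 648 g.
No other feasible combination exceeds 182.

182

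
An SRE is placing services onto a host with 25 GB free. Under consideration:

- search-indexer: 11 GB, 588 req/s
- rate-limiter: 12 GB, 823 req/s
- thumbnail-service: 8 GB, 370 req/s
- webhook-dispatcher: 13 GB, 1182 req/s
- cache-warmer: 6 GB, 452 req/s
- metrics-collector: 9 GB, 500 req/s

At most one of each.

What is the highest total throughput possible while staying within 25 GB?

By throughput per GB: webhook-dispatcher 90.92, cache-warmer 75.33, rate-limiter 68.58, metrics-collector 55.56 lead.
A density-first pass picks webhook-dispatcher + cache-warmer — 1634 at 19 GB.
Dropping cache-warmer frees 6 GB; slotting in rate-limiter (12 GB) lifts the total to 2005 at 25 GB.
The closest alternative, search-indexer + webhook-dispatcher, reaches only 1770.

2005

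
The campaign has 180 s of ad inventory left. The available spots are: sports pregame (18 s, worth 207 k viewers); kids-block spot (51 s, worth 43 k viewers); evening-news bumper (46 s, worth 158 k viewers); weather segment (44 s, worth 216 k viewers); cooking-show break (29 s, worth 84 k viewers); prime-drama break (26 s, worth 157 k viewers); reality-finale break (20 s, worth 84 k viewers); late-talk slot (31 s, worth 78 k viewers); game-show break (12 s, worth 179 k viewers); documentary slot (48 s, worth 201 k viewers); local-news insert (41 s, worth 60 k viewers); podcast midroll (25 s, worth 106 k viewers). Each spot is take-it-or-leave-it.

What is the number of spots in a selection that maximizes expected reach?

The maximum expected reach within 180 s is 1066.
For example sports pregame + weather segment + prime-drama break + game-show break + documentary slot + podcast midroll achieves it, using 173 s.
All optima have 6 spots.

6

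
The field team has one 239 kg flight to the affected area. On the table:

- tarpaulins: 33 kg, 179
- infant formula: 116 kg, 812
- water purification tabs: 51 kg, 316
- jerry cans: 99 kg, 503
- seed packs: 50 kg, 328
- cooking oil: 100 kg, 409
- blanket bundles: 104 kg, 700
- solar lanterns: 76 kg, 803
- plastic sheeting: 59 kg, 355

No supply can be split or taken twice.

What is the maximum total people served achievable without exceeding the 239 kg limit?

Ranking by ratio (people served/kg): solar lanterns 10.57, infant formula 7.00, blanket bundles 6.73.
Taking the top-ratio supplies first gives tarpaulins + infant formula + solar lanterns for 1794 (225 kg).
Replace tarpaulins and infant formula with blanket bundles + plastic sheeting: the trade gains 64 net, giving 1858 at 239 kg.
The closest alternative, seed packs + blanket bundles + solar lanterns, reaches only 1831.

1858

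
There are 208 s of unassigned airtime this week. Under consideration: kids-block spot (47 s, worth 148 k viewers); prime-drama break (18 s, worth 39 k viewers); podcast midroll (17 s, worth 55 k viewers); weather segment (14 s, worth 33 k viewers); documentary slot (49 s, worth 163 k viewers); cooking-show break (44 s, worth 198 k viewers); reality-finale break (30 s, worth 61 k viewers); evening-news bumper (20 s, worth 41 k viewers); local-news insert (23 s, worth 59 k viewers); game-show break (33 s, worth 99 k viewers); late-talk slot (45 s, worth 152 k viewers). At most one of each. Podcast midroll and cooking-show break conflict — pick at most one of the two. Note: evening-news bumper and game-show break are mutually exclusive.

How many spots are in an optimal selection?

5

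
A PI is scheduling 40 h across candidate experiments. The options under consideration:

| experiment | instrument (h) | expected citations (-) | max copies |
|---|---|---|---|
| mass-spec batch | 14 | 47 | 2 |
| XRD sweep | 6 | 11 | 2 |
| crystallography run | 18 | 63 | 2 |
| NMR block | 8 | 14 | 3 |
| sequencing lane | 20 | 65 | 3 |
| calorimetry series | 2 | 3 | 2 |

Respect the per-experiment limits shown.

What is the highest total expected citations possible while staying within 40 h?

132

By expected citations per h: crystallography run 3.50, mass-spec batch 3.36, sequencing lane 3.25 lead.
The ratio ordering already packs tightly: 2×crystallography run + 2×calorimetry series, 40 h, 132.
No other feasible combination exceeds 132.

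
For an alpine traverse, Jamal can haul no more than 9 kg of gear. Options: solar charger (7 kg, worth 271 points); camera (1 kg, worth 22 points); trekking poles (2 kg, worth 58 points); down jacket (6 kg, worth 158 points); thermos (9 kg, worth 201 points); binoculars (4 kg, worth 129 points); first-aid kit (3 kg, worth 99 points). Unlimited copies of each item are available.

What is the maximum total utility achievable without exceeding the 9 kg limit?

329

Density check — solar charger 38.71, first-aid kit 33.00, binoculars 32.25 are the best per kg.
Taking solar charger + trekking poles: 9 kg used, 329 in utility.
That's the maximum — no swap from here does better than 329.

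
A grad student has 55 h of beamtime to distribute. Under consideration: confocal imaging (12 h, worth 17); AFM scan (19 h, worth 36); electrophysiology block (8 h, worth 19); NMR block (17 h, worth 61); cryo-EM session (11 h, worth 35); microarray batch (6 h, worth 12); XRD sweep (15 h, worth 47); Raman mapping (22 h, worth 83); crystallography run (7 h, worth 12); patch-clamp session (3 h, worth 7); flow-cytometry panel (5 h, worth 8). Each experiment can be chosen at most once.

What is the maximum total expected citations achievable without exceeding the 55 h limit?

A density-first pass picks NMR block + cryo-EM session + Raman mapping + patch-clamp session — 186 at 53 h.
Replace cryo-EM session and patch-clamp session with XRD sweep: the trade gains 5 net, giving 191 at 54 h.

191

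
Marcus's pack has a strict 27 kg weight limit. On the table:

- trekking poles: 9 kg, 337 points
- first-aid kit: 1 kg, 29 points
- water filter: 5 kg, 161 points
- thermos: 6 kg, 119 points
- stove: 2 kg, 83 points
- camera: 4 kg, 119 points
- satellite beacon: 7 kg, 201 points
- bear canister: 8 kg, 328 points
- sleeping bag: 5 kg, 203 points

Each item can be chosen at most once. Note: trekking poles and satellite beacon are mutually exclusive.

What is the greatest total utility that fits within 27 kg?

Density check — stove 41.50, bear canister 41.00, sleeping bag 40.60, trekking poles 37.44 are the best per kg.
Filling by ratio: trekking poles + first-aid kit + stove + bear canister + sleeping bag for 980, with 2 kg left unused.
Dropping first-aid kit and stove frees 3 kg; slotting in water filter (5 kg) lifts the total to 1029 at 27 kg.
The closest alternative, trekking poles + first-aid kit + camera + bear canister + sleeping bag, reaches only 1016.

1029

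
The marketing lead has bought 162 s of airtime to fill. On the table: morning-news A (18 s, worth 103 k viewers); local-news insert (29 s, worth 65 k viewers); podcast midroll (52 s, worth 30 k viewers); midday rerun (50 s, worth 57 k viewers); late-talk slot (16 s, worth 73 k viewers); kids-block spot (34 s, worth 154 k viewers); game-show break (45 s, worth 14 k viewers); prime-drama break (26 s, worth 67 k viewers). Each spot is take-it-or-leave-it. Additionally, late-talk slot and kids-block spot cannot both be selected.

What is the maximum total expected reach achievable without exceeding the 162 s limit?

446

Ranking by ratio (expected reach/s): morning-news A 5.72, late-talk slot 4.56, kids-block spot 4.53, prime-drama break 2.58.
Best packing: morning-news A + local-news insert + midday rerun + kids-block spot + prime-drama break — 157 s, 446 total.
The spare 5 s is too small for any remaining spot, and no feasible exchange beats 446.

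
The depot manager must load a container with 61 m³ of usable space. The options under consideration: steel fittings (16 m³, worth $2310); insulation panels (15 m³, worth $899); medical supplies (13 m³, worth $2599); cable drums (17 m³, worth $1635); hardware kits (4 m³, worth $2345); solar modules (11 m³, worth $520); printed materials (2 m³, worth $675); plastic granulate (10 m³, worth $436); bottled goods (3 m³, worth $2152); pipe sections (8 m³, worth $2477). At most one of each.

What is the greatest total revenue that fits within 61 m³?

13518

Density check — bottled goods 717.33, hardware kits 586.25, printed materials 337.50 are the best per m³.
A density-first pass picks steel fittings + insulation panels + medical supplies + hardware kits + printed materials + bottled goods + pipe sections — 13457 at 61 m³.
The 17 m³ tied up in insulation panels and printed materials is better spent on cable drums — total rises to 13518 (61 m³).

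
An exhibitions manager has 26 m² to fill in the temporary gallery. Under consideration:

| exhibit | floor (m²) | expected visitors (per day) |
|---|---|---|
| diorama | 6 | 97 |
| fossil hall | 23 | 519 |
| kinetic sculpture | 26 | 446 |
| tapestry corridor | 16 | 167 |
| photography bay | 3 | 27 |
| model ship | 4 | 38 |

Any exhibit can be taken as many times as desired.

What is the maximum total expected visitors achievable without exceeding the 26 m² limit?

546

The ratio ordering already packs tightly: fossil hall + photography bay, 26 m², 546.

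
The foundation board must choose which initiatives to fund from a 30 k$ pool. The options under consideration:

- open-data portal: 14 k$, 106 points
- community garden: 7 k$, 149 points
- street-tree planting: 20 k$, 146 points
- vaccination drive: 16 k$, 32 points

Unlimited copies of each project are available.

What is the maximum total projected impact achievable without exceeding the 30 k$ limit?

The ratio ordering already packs tightly: 4×community garden, 28 k$, 596.
No other feasible combination exceeds 596.

596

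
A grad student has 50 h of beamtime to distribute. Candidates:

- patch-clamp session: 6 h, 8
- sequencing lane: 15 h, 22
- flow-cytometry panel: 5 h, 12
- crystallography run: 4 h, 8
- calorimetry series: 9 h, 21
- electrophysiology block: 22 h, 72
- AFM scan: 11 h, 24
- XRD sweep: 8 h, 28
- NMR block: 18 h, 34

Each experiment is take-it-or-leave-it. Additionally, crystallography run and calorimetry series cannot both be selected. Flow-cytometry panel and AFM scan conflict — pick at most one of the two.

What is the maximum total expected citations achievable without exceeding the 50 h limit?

145

By expected citations per h: XRD sweep 3.50, electrophysiology block 3.27, flow-cytometry panel 2.40, calorimetry series 2.33 lead.
Calorimetry series + electrophysiology block + AFM scan + XRD sweep uses 50 of the 50 h and totals 145.
Next best is patch-clamp session + flow-cytometry panel + calorimetry series + electrophysiology block + XRD sweep at 141 (50 h) — short by 4.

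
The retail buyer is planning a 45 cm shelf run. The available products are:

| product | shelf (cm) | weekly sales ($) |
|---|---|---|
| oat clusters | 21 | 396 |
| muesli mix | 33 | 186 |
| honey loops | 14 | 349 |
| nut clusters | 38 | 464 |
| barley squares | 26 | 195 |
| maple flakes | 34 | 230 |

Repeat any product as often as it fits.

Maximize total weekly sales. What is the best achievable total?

Taking 3×honey loops: 42 cm used, 1047 in weekly sales.
The spare 3 cm is too small for any remaining product, and no exchange beats 1047.

1047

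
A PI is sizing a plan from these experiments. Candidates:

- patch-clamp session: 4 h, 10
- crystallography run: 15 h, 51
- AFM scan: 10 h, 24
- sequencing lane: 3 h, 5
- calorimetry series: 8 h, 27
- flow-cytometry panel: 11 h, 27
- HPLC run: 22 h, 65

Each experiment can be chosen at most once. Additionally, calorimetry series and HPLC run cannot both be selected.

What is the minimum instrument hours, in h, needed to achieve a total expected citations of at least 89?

30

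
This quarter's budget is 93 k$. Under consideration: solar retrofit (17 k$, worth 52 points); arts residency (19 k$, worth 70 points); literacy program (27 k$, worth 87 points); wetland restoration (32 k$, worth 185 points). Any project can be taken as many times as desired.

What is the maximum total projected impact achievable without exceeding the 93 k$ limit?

457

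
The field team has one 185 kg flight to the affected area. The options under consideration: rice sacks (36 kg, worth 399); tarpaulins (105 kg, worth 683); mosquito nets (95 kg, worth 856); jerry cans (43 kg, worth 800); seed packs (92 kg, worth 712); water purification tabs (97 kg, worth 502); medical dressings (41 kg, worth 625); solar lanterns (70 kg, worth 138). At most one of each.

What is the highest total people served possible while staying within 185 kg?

2281

The ratio heuristic lands on rice sacks + jerry cans + medical dressings (1824) but leaves 65 kg idle.
Dropping rice sacks frees 36 kg; slotting in mosquito nets (95 kg) lifts the total to 2281 at 179 kg.
Nothing else within 185 kg beats 2281.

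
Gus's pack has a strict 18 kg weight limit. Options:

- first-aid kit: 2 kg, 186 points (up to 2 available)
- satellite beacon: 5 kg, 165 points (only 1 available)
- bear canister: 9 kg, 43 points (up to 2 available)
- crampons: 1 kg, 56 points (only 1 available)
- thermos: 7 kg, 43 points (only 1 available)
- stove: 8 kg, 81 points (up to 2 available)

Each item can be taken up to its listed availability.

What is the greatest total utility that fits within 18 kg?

674

Density check — first-aid kit 93.00, crampons 56.00, satellite beacon 33.00, stove 10.12 are the best per kg.
Best packing: 2×first-aid kit + satellite beacon + crampons + stove — 18 kg, 674 total.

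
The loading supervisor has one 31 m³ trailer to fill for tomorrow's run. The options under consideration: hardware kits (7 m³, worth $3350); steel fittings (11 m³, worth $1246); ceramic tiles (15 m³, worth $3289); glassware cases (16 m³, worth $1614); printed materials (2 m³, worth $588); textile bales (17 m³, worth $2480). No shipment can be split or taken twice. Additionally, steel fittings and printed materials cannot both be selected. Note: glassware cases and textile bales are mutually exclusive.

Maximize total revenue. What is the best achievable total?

Hardware kits + ceramic tiles + printed materials uses 24 of the 31 m³ and totals 7227.

7227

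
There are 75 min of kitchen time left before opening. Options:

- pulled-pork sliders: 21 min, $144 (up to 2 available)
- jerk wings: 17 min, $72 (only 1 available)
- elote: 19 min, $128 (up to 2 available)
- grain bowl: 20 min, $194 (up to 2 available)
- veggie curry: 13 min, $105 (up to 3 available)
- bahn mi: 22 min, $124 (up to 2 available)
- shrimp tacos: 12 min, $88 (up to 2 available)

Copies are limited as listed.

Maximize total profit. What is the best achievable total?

637

Taking the top-ratio dishes first gives 2×grain bowl + 2×veggie curry for 598 (66 min).
Replace veggie curry with pulled-pork sliders: the trade gains 39 net, giving 637 at 74 min.
Every other selection either busts 75 min or exceeds an availability limit or fails to beat 637.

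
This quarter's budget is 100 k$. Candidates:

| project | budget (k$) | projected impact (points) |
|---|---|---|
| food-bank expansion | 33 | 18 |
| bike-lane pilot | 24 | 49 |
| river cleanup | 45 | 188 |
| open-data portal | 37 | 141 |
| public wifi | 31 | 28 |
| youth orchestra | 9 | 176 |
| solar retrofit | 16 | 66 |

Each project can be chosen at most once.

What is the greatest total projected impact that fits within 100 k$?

Taking the top-ratio projects first gives bike-lane pilot + river cleanup + youth orchestra + solar retrofit for 479 (94 k$).
Dropping bike-lane pilot and solar retrofit frees 40 k$; slotting in open-data portal (37 k$) lifts the total to 505 at 91 k$.
Runner-up bike-lane pilot + river cleanup + youth orchestra + solar retrofit tops out at 479.

505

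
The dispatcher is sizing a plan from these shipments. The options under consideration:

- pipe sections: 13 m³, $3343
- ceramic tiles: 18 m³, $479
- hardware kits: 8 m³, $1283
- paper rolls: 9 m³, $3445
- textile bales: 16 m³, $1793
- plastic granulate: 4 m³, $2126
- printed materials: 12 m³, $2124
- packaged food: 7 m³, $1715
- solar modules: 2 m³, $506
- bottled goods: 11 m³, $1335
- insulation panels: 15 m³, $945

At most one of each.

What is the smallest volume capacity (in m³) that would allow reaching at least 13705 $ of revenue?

53

Look for the lowest-volume combination reaching 13705.
pipe sections + hardware kits + paper rolls + plastic granulate + printed materials + packaged food reaches 14036 using 53 m³.
Below 53 m³ the best achievable stays under 13705.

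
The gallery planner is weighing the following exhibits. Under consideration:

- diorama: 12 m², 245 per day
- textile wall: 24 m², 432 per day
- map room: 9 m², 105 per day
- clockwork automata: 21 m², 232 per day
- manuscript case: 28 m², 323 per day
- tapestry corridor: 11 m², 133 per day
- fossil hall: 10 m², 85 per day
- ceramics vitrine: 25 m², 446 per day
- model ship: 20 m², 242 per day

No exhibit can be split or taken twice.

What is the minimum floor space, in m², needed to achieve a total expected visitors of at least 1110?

61

Minimise m² subject to total expected visitors ≥ 1110.
Taking diorama + textile wall + ceramics vitrine gives 1123 (≥ 1110) for 61 m².
Any bundle with less than 61 m² falls short of 1110.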